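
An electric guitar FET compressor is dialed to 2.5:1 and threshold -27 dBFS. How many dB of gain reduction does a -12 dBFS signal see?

Overshoot = -12 − (-27) = 15 dB.
A 2.5:1 ratio leaves 6 dB of that excess.
GR = overshoot in − overshoot out = 15 − 6 = 9 dB.

9 dB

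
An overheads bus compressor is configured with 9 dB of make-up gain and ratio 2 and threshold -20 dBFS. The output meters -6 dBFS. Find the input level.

Remove make-up: -6 − 9 = -15 dBFS.
That's 5 dB above the -20 dBFS threshold.
Undo the ratio: input overshoot = 5 × 2 = 10 dB, giving input = -10 dBFS.

-10 dBFS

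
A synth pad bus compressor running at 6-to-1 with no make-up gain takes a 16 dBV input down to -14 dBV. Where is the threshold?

-20 dBV

Let T be the threshold. Output overshoot = (input overshoot)/R, so -14 − T = (16 − T)/6.
6·(-14 − T) = 16 − T → 5·T = -84 − 16 = -100.
T = -100/5 = -20 dBV.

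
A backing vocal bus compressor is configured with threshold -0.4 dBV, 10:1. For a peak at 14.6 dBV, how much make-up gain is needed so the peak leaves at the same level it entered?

13.5 dB

Overshoot 15 dB → 15/10 = 1.5 dB after compression, so the compressed level is -0.4 + 1.5 = 1.1 dBV.
Make-up = target − compressed = 14.6 − 1.1 = 13.5 dB.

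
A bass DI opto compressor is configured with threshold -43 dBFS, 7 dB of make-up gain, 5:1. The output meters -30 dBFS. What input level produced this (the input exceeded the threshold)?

-13 dBFS

Before make-up, the level was -30 − 7 = -37 dBFS.
The compressed level sits -37 − (-43) = 6 dB over threshold.
Undo the ratio: input overshoot = 6 × 5 = 30 dB, giving input = -13 dBFS.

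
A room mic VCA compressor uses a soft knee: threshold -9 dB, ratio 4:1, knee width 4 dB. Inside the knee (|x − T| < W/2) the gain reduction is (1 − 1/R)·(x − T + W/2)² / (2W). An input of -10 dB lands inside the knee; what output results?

x − T + W/2 = -10 − (-9) + 2 = 1.
GR = (1 − 1/4) × 1² / 8 = 0.75 × 1 / 8 = 0.09375 dB.
Output = -10 − 0.09375 = -10.09375 dB.

-10.09375 dB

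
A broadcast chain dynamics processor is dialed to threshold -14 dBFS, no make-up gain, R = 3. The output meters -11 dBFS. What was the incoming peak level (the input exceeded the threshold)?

That's 3 dB above the -14 dBFS threshold.
Before 3:1 compression the overshoot was 3 × 3 = 9 dB, so input = -14 + 9 = -5 dBFS.

-5 dBFS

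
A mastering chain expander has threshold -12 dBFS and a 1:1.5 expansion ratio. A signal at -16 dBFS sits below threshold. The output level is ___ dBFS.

-18 dBFS

The input is 4 dB below the -12 dBFS threshold.
A 1:1.5 expander multiplies undershoot by 1.5: 4 × 1.5 = 6 dB below threshold.
Output = -12 − 6 = -18 dBFS.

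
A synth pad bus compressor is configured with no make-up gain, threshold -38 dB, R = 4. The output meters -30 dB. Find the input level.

-6 dB

The compressed level sits -30 − (-38) = 8 dB over threshold.
Before 4:1 compression the overshoot was 8 × 4 = 32 dB, so input = -38 + 32 = -6 dB.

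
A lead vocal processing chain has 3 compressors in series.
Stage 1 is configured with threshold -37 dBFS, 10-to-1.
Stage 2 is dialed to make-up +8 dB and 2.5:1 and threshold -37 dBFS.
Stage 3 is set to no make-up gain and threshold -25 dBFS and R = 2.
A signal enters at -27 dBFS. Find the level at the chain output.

-28.6 dBFS

Stage 1: -27 dBFS is 10 dB over -37 dBFS; at 10:1 that becomes 1 dB over, giving -36 dBFS.
Stage 2: 1 dB above -37 dBFS, reduced 2.5:1 to 0.4 dB above → -36.6 dBFS; +8 dB make-up → -28.6 dBFS.
Stage 3: below threshold (-28.6 ≤ -25); passes unchanged; output -28.6 dBFS.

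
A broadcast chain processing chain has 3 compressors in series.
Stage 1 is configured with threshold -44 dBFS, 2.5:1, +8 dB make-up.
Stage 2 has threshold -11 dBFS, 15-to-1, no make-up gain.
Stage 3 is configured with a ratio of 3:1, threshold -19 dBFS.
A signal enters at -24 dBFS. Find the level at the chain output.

-28 dBFS

Stage 1: -24 dBFS is 20 dB over -44 dBFS; at 2.5:1 that becomes 8 dB over, giving -36 dBFS; +8 dB make-up → -28 dBFS.
Stage 2: -28 dBFS is at or below the -11 dBFS threshold — no compression; output -28 dBFS.
Stage 3: below threshold (-28 ≤ -19); passes unchanged; output -28 dBFS.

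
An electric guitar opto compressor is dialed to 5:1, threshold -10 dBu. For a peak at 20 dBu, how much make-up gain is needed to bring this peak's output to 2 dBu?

6 dB

The peak compresses to -10 + 30/5 = -4 dBu.
To reach 2 dBu requires 2 − (-4) = 6 dB of make-up.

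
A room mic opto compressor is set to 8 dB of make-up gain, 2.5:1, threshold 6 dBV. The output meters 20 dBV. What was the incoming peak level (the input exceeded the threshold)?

21 dBV

Remove make-up: 20 − 8 = 12 dBV.
Post-compression overshoot = 12 − 6 = 6 dB.
Undo the ratio: input overshoot = 6 × 2.5 = 15 dB, giving input = 21 dBV.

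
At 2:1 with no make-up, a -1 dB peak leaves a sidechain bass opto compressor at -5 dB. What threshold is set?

-9 dB

Gain reduction = -1 − (-5) = 4 dB; output overshoot = GR / (R − 1) = 4 / 1 = 4 dB.
Threshold = output − output overshoot = -5 − 4 = -9 dB.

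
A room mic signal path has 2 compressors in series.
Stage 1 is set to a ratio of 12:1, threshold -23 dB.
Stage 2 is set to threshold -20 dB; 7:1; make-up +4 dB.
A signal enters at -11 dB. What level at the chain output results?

Stage 1: -11 dB is 12 dB over -23 dB; at 12:1 that becomes 1 dB over, giving -22 dB.
Stage 2: below threshold (-22 ≤ -20); passes unchanged; make-up brings it to -18 dB.

-18 dB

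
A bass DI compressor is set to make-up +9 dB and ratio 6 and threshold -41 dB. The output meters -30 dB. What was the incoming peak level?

Stripping the +9 dB make-up gives -39 dB at the gain stage.
That's 2 dB above the -41 dB threshold.
Before 6:1 compression the overshoot was 2 × 6 = 12 dB, so input = -41 + 12 = -29 dB.

-29 dB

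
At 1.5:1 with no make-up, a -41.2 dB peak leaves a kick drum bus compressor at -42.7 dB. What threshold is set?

-45.7 dB

Gain reduction = -41.2 − (-42.7) = 1.5 dB; output overshoot = GR / (R − 1) = 1.5 / 0.5 = 3 dB.
Threshold = output − output overshoot = -42.7 − 3 = -45.7 dB.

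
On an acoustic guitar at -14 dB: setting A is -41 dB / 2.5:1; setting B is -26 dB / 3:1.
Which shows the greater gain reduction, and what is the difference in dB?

A: GR = 27 − 27/2.5 = 16.2 dB.
B: GR = 12 − 12/3 = 8 dB.
A reduces 8.2 dB more.

A, by 8.2 dB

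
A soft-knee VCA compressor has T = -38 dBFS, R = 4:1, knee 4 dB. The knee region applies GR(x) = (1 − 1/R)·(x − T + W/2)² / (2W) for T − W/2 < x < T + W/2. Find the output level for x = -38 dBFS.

-38.375 dBFS

x − T + W/2 = -38 − (-38) + 2 = 2.
GR = (1 − 1/4) × 2² / 8 = 0.75 × 4 / 8 = 0.375 dB.
Output = -38 − 0.375 = -38.375 dBFS.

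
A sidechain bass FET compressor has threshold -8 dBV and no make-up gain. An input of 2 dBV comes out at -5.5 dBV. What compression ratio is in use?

Input overshoot = 2 − (-8) = 10 dB; output overshoot = -5.5 − (-8) = 2.5 dB.
Ratio = 10 / 2.5 = 4.

4:1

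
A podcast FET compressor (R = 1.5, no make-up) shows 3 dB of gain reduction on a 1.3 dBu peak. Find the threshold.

Let T be the threshold. Output overshoot = (input overshoot)/R, so -1.7 − T = (1.3 − T)/1.5.
1.5·(-1.7 − T) = 1.3 − T → 0.5·T = -2.55 − 1.3 = -3.85.
T = -3.85/0.5 = -7.7 dBu.

-7.7 dBu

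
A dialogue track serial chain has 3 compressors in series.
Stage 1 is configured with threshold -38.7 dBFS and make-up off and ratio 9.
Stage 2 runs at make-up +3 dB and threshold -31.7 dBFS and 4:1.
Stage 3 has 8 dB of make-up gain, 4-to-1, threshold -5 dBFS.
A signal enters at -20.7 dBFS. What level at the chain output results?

Stage 1: 18 dB above -38.7 dBFS, reduced 9:1 to 2 dB above → -36.7 dBFS.
Stage 2: -36.7 dBFS ≤ -31.7 dBFS, so stage 2 doesn't engage; make-up brings it to -33.7 dBFS.
Stage 3: -33.7 dBFS ≤ -5 dBFS, so stage 3 doesn't engage; make-up brings it to -25.7 dBFS.

-25.7 dBFS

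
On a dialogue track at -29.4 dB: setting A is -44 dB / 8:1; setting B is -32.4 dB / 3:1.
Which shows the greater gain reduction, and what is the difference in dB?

A: GR = 14.6 − 14.6/8 = 12.775 dB.
B: GR = 3 − 3/3 = 2 dB.
Difference: 10.775 dB in favour of A.

A, by 10.775 dB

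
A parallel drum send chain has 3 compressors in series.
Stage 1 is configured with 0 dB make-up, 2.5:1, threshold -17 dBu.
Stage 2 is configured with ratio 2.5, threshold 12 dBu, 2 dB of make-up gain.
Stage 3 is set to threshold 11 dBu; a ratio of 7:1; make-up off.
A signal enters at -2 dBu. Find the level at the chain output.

Stage 1: 15 dB above -17 dBu, reduced 2.5:1 to 6 dB above → -11 dBu.
Stage 2: below threshold (-11 ≤ 12); passes unchanged; make-up brings it to -9 dBu.
Stage 3: -9 dBu ≤ 11 dBu, so stage 3 doesn't engage; output -9 dBu.

-9 dBu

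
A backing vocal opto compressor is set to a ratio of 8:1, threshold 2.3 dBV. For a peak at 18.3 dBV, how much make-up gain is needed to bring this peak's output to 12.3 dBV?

Overshoot 16 dB → 16/8 = 2 dB after compression, so the compressed level is 2.3 + 2 = 4.3 dBV.
Make-up = target − compressed = 12.3 − 4.3 = 8 dB.

8 dB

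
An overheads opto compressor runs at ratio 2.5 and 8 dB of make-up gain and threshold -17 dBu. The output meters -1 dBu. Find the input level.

Stripping the +8 dB make-up gives -9 dBu at the gain stage.
The compressed level sits -9 − (-17) = 8 dB over threshold.
Before 2.5:1 compression the overshoot was 8 × 2.5 = 20 dB, so input = -17 + 20 = 3 dBu.

3 dBu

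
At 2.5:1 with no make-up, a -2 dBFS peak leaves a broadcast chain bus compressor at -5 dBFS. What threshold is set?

-7 dBFS

Gain reduction = -2 − (-5) = 3 dB; output overshoot = GR / (R − 1) = 3 / 1.5 = 2 dB.
Threshold = output − output overshoot = -5 − 2 = -7 dBFS.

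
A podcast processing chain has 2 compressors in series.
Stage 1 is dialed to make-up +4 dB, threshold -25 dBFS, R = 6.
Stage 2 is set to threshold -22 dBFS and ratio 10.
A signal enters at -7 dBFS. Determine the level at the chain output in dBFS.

Stage 1: overshoot 18 dB → 18/6 = 3 dB → -22 dBFS; +4 dB make-up → -18 dBFS.
Stage 2: overshoot 4 dB → 4/10 = 0.4 dB → -21.6 dBFS.

-21.6 dBFS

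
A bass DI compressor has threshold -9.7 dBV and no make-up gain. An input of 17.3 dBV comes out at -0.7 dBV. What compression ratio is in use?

Input overshoot = 17.3 − (-9.7) = 27 dB; output overshoot = -0.7 − (-9.7) = 9 dB.
Ratio = 27 / 9 = 3.

3:1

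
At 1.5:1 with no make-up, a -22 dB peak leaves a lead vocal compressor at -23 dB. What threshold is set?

-25 dB

Input is 3 dB above T (since output overshoot × R = input overshoot: (-23 − T)·1.5 = -22 − T gives T = -25 dB).
Check: -25 + (-22 − (-25))/1.5 = -25 + 2 = -23 dB. ✓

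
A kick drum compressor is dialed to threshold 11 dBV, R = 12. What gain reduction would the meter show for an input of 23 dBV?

Overshoot = 23 − 11 = 12 dB.
A 12:1 ratio leaves 1 dB of that excess.
Gain reduction = 12 − 1 = 11 dB.

11 dB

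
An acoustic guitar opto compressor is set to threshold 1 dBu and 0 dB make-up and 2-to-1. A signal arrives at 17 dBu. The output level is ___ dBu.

17 dBu sits 16 dB over threshold.
The 16 dB excess becomes 8 dB after 2:1 reduction.
Output = 1 + 8 = 9 dBu.

9 dBu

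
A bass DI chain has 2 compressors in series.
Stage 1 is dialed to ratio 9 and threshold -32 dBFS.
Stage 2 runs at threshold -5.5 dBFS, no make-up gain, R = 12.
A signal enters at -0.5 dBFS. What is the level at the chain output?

-28.5 dBFS

Stage 1: 31.5 dB above -32 dBFS, reduced 9:1 to 3.5 dB above → -28.5 dBFS.
Stage 2: below threshold (-28.5 ≤ -5.5); passes unchanged; output -28.5 dBFS.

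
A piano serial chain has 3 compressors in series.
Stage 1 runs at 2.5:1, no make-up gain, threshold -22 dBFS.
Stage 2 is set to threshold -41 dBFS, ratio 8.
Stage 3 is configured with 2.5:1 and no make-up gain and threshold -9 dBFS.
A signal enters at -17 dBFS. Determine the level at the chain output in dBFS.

Stage 1: 5 dB above -22 dBFS, reduced 2.5:1 to 2 dB above → -20 dBFS.
Stage 2: -20 dBFS is 21 dB over -41 dBFS; at 8:1 that becomes 2.625 dB over, giving -38.375 dBFS.
Stage 3: -38.375 dBFS is at or below the -9 dBFS threshold — no compression; output -38.375 dBFS.

-38.375 dBFS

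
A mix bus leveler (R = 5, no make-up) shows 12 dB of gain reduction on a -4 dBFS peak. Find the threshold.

-19 dBFS

Let T be the threshold. Output overshoot = (input overshoot)/R, so -16 − T = (-4 − T)/5.
5·(-16 − T) = -4 − T → 4·T = -80 − (-4) = -76.
T = -76/4 = -19 dBFS.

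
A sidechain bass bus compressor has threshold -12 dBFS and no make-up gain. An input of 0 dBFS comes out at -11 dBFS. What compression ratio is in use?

12:1

Input overshoot = 0 − (-12) = 12 dB; output overshoot = -11 − (-12) = 1 dB.
Ratio = 12 / 1 = 12.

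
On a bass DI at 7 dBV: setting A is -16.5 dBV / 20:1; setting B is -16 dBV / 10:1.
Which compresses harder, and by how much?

A, by 1.625 dB

A: overshoot 23.5 dB → output overshoot 1.175 dB → GR 22.325 dB.
B: overshoot 23 dB → output overshoot 2.3 dB → GR 20.7 dB.
Difference: 1.625 dB in favour of A.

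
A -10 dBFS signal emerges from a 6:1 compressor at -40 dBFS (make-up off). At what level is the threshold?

Input is 36 dB above T (since output overshoot × R = input overshoot: (-40 − T)·6 = -10 − T gives T = -46 dBFS).
Check: -46 + (-10 − (-46))/6 = -46 + 6 = -40 dBFS. ✓

-46 dBFS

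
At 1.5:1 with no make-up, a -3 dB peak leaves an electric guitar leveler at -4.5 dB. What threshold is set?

Gain reduction = -3 − (-4.5) = 1.5 dB; output overshoot = GR / (R − 1) = 1.5 / 0.5 = 3 dB.
Threshold = output − output overshoot = -4.5 − 3 = -7.5 dB.

-7.5 dB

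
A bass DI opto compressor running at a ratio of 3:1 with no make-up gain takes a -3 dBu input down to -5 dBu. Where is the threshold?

Let T be the threshold. Output overshoot = (input overshoot)/R, so -5 − T = (-3 − T)/3.
3·(-5 − T) = -3 − T → 2·T = -15 − (-3) = -12.
T = -12/2 = -6 dBu.

-6 dBu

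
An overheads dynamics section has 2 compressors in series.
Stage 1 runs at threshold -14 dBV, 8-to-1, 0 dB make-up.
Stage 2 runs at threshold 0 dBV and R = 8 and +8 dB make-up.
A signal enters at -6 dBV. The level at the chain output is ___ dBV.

-5 dBV

Stage 1: 8 dB above -14 dBV, reduced 8:1 to 1 dB above → -13 dBV.
Stage 2: -13 dBV ≤ 0 dBV, so stage 2 doesn't engage; make-up brings it to -5 dBV.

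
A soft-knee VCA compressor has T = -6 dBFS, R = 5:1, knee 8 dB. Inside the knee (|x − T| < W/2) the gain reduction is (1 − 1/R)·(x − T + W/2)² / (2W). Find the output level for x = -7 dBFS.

-7.45 dBFS

x − T + W/2 = -7 − (-6) + 4 = 3.
GR = (1 − 1/5) × 3² / 16 = 0.8 × 9 / 16 = 0.45 dB.
Output = -7 − 0.45 = -7.45 dBFS.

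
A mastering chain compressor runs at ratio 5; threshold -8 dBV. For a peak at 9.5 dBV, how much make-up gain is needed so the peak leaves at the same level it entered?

14 dB

Overshoot 17.5 dB → 17.5/5 = 3.5 dB after compression, so the compressed level is -8 + 3.5 = -4.5 dBV.
Make-up = target − compressed = 9.5 − (-4.5) = 14 dB.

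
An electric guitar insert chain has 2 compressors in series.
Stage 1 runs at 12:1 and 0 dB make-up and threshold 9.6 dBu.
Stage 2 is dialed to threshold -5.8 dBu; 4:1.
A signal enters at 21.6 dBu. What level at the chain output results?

Stage 1: 21.6 dBu is 12 dB over 9.6 dBu; at 12:1 that becomes 1 dB over, giving 10.6 dBu.
Stage 2: 16.4 dB above -5.8 dBu, reduced 4:1 to 4.1 dB above → -1.7 dBu.

-1.7 dBu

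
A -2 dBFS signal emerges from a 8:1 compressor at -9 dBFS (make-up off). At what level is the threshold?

Let T be the threshold. Output overshoot = (input overshoot)/R, so -9 − T = (-2 − T)/8.
8·(-9 − T) = -2 − T → 7·T = -72 − (-2) = -70.
T = -70/7 = -10 dBFS.

-10 dBFS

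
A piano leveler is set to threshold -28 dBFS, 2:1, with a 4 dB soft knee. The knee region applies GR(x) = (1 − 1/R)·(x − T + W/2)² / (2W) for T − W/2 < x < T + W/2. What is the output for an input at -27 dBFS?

x − T + W/2 = -27 − (-28) + 2 = 3.
GR = (1 − 1/2) × 3² / 8 = 0.5 × 9 / 8 = 0.5625 dB.
Output = -27 − 0.5625 = -27.5625 dBFS.

-27.5625 dBFS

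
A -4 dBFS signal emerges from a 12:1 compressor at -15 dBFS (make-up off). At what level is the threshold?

-16 dBFS

Let T be the threshold. Output overshoot = (input overshoot)/R, so -15 − T = (-4 − T)/12.
12·(-15 − T) = -4 − T → 11·T = -180 − (-4) = -176.
T = -176/11 = -16 dBFS.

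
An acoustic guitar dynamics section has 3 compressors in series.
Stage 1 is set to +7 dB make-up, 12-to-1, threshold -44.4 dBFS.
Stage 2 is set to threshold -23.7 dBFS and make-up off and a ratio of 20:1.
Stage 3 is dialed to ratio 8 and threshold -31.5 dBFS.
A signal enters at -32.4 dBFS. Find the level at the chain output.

-36.4 dBFS

Stage 1: 12 dB above -44.4 dBFS, reduced 12:1 to 1 dB above → -43.4 dBFS; +7 dB make-up → -36.4 dBFS.
Stage 2: -36.4 dBFS is at or below the -23.7 dBFS threshold — no compression; output -36.4 dBFS.
Stage 3: -36.4 dBFS ≤ -31.5 dBFS, so stage 3 doesn't engage; output -36.4 dBFS.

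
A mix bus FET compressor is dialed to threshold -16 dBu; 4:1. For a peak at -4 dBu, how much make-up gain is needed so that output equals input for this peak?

Overshoot 12 dB → 12/4 = 3 dB after compression, so the compressed level is -16 + 3 = -13 dBu.
Make-up = target − compressed = -4 − (-13) = 9 dB.

9 dB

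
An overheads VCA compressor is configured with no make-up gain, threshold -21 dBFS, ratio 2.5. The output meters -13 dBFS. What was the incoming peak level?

-1 dBFS

That's 8 dB above the -21 dBFS threshold.
Before 2.5:1 compression the overshoot was 8 × 2.5 = 20 dB, so input = -21 + 20 = -1 dBFS.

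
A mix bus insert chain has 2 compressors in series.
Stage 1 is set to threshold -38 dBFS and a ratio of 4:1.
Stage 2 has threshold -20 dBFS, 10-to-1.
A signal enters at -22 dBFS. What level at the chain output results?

-34 dBFS

Stage 1: -22 dBFS is 16 dB over -38 dBFS; at 4:1 that becomes 4 dB over, giving -34 dBFS.
Stage 2: -34 dBFS ≤ -20 dBFS, so stage 2 doesn't engage; output -34 dBFS.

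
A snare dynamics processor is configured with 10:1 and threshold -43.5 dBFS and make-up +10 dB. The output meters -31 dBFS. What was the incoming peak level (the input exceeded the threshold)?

-18.5 dBFS

Remove make-up: -31 − 10 = -41 dBFS.
Post-compression overshoot = -41 − (-43.5) = 2.5 dB.
Undo the ratio: input overshoot = 2.5 × 10 = 25 dB, giving input = -18.5 dBFS.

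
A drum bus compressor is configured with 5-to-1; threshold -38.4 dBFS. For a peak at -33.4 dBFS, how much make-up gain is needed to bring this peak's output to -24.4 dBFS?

13 dB

Overshoot 5 dB → 5/5 = 1 dB after compression, so the compressed level is -38.4 + 1 = -37.4 dBFS.
Make-up = target − compressed = -24.4 − (-37.4) = 13 dB.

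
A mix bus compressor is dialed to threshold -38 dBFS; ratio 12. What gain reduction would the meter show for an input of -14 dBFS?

-14 dBFS exceeds the threshold by 24 dB.
At 12:1, output sits 24/12 = 2 dB above threshold.
So the signal is attenuated by 24 − 2 = 22 dB.

22 dB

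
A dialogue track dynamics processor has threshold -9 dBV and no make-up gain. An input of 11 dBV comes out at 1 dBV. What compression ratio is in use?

2:1

Input overshoot = 11 − (-9) = 20 dB; output overshoot = 1 − (-9) = 10 dB.
Ratio = 20 / 10 = 2.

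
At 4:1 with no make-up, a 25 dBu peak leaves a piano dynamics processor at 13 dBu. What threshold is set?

Gain reduction = 25 − 13 = 12 dB; output overshoot = GR / (R − 1) = 12 / 3 = 4 dB.
Threshold = output − output overshoot = 13 − 4 = 9 dBu.

9 dBu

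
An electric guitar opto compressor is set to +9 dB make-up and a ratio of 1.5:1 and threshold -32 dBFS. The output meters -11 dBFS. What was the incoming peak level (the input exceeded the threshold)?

Stripping the +9 dB make-up gives -20 dBFS at the gain stage.
The compressed level sits -20 − (-32) = 12 dB over threshold.
Undo the ratio: input overshoot = 12 × 1.5 = 18 dB, giving input = -14 dBFS.

-14 dBFS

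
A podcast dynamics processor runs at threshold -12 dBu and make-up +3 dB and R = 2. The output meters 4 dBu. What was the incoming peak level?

Remove make-up: 4 − 3 = 1 dBu.
The compressed level sits 1 − (-12) = 13 dB over threshold.
Before 2:1 compression the overshoot was 13 × 2 = 26 dB, so input = -12 + 26 = 14 dBu.

14 dBu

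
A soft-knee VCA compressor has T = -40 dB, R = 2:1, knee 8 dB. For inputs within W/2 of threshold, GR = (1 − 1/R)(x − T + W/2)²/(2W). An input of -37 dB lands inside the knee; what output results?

-38.53125 dB

x − T + W/2 = -37 − (-40) + 4 = 7.
GR = (1 − 1/2) × 7² / 16 = 0.5 × 49 / 16 = 1.53125 dB.
Output = -37 − 1.53125 = -38.53125 dB.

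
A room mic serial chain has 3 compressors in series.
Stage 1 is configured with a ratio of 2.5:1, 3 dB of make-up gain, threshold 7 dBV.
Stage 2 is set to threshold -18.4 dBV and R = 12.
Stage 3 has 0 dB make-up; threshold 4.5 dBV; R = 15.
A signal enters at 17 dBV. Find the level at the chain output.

-15.7 dBV

Stage 1: overshoot 10 dB → 10/2.5 = 4 dB → 11 dBV; +3 dB make-up → 14 dBV.
Stage 2: 14 dBV is 32.4 dB over -18.4 dBV; at 12:1 that becomes 2.7 dB over, giving -15.7 dBV.
Stage 3: -15.7 dBV ≤ 4.5 dBV, so stage 3 doesn't engage; output -15.7 dBV.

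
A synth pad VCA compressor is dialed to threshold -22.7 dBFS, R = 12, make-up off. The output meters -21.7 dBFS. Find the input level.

-10.7 dBFS

That's 1 dB above the -22.7 dBFS threshold.
Before 12:1 compression the overshoot was 1 × 12 = 12 dB, so input = -22.7 + 12 = -10.7 dBFS.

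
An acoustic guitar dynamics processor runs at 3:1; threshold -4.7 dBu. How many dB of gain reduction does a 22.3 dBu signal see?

The signal is 27 dB above threshold.
At 3:1, output sits 27/3 = 9 dB above threshold.
GR = overshoot in − overshoot out = 27 − 9 = 18 dB.

18 dB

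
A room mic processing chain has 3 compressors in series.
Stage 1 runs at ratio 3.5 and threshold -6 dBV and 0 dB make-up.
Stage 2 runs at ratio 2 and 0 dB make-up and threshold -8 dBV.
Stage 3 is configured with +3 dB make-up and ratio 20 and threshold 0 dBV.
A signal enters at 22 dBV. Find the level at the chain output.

0 dBV

Stage 1: 22 dBV is 28 dB over -6 dBV; at 3.5:1 that becomes 8 dB over, giving 2 dBV.
Stage 2: 2 dBV is 10 dB over -8 dBV; at 2:1 that becomes 5 dB over, giving -3 dBV.
Stage 3: -3 dBV is at or below the 0 dBV threshold — no compression; make-up brings it to 0 dBV.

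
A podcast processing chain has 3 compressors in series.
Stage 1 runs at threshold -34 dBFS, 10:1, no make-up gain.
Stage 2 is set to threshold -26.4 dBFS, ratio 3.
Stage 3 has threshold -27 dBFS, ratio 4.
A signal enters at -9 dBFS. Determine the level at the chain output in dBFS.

Stage 1: overshoot 25 dB → 25/10 = 2.5 dB → -31.5 dBFS.
Stage 2: -31.5 dBFS ≤ -26.4 dBFS, so stage 2 doesn't engage; output -31.5 dBFS.
Stage 3: below threshold (-31.5 ≤ -27); passes unchanged; output -31.5 dBFS.

-31.5 dBFS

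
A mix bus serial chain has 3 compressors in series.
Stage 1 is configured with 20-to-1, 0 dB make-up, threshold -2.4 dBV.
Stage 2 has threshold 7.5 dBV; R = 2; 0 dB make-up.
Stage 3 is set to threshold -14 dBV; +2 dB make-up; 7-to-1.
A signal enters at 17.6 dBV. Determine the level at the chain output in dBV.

Stage 1: 20 dB above -2.4 dBV, reduced 20:1 to 1 dB above → -1.4 dBV.
Stage 2: -1.4 dBV ≤ 7.5 dBV, so stage 2 doesn't engage; output -1.4 dBV.
Stage 3: overshoot 12.6 dB → 12.6/7 = 1.8 dB → -12.2 dBV; +2 dB make-up → -10.2 dBV.

-10.2 dBV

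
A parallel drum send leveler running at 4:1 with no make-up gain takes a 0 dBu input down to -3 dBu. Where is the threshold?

Let T be the threshold. Output overshoot = (input overshoot)/R, so -3 − T = (0 − T)/4.
4·(-3 − T) = 0 − T → 3·T = -12 − 0 = -12.
T = -12/3 = -4 dBu.

-4 dBu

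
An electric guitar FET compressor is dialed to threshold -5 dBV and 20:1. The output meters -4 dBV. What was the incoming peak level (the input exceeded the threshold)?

15 dBV

The compressed level sits -4 − (-5) = 1 dB over threshold.
Before 20:1 compression the overshoot was 1 × 20 = 20 dB, so input = -5 + 20 = 15 dBV.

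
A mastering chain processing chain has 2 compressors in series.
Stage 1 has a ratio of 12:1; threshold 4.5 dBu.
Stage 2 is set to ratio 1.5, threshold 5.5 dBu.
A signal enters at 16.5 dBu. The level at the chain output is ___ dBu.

5.5 dBu

Stage 1: 16.5 dBu is 12 dB over 4.5 dBu; at 12:1 that becomes 1 dB over, giving 5.5 dBu.
Stage 2: below threshold (5.5 ≤ 5.5); passes unchanged; output 5.5 dBu.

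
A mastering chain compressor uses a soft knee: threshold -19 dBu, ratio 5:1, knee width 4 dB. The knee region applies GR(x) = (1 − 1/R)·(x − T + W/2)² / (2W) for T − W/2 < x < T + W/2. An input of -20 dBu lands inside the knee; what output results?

x − T + W/2 = -20 − (-19) + 2 = 1.
GR = (1 − 1/5) × 1² / 8 = 0.8 × 1 / 8 = 0.1 dB.
Output = -20 − 0.1 = -20.1 dBu.

-20.1 dBu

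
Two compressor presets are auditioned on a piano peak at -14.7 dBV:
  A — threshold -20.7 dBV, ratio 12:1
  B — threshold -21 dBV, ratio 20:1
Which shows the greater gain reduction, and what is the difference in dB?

B, by 0.485 dB

A: 6 dB over, compressed to 0.5 dB over, so 5.5 dB of GR.
B: 6.3 dB over, compressed to 0.315 dB over, so 5.985 dB of GR.
B reduces 0.485 dB more.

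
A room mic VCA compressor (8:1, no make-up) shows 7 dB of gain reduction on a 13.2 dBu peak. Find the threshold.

5.2 dBu

Input is 8 dB above T (since output overshoot × R = input overshoot: (6.2 − T)·8 = 13.2 − T gives T = 5.2 dBu).
Check: 5.2 + (13.2 − 5.2)/8 = 5.2 + 1 = 6.2 dBu. ✓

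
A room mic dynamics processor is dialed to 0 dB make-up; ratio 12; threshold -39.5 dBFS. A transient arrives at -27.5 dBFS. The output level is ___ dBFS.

-38.5 dBFS

Overshoot: -27.5 − (-39.5) = 12 dB.
12:1 compression reduces that to 12/12 = 1 dB over.
That puts the output at -38.5 dBFS.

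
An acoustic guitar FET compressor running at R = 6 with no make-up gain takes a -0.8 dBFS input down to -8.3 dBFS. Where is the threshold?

-9.8 dBFS

Let T be the threshold. Output overshoot = (input overshoot)/R, so -8.3 − T = (-0.8 − T)/6.
6·(-8.3 − T) = -0.8 − T → 5·T = -49.8 − (-0.8) = -49.
T = -49/5 = -9.8 dBFS.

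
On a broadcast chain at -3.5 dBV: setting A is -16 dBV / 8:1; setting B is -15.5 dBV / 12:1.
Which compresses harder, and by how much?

B, by 0.0625 dB

A: overshoot 12.5 dB → output overshoot 1.5625 dB → GR 10.9375 dB.
B: overshoot 12 dB → output overshoot 1 dB → GR 11 dB.
Difference: 0.0625 dB in favour of B.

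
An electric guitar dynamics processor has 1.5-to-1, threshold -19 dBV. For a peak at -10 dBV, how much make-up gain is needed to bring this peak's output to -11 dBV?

2 dB

The peak compresses to -19 + 9/1.5 = -13 dBV.
To reach -11 dBV requires -11 − (-13) = 2 dB of make-up.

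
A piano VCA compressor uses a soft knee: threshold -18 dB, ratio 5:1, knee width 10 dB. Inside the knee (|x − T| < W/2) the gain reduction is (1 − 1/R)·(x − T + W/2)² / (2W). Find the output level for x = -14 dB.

x − T + W/2 = -14 − (-18) + 5 = 9.
GR = (1 − 1/5) × 9² / 20 = 0.8 × 81 / 20 = 3.24 dB.
Output = -14 − 3.24 = -17.24 dB.

-17.24 dB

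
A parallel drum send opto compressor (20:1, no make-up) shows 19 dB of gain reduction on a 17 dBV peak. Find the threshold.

Input is 20 dB above T (since output overshoot × R = input overshoot: (-2 − T)·20 = 17 − T gives T = -3 dBV).
Check: -3 + (17 − (-3))/20 = -3 + 1 = -2 dBV. ✓

-3 dBV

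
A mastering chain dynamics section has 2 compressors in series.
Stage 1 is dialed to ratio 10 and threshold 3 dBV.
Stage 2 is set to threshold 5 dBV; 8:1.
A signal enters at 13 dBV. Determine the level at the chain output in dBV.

Stage 1: overshoot 10 dB → 10/10 = 1 dB → 4 dBV.
Stage 2: 4 dBV ≤ 5 dBV, so stage 2 doesn't engage; output 4 dBV.

4 dBV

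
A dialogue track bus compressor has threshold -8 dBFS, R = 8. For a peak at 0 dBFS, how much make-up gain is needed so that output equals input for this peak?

7 dB

Overshoot 8 dB → 8/8 = 1 dB after compression, so the compressed level is -8 + 1 = -7 dBFS.
Make-up = target − compressed = 0 − (-7) = 7 dB.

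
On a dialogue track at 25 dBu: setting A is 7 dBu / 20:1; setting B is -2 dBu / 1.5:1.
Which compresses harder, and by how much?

A, by 8.1 dB

A: 18 dB over, compressed to 0.9 dB over, so 17.1 dB of GR.
B: 27 dB over, compressed to 18 dB over, so 9 dB of GR.
A reduces 8.1 dB more.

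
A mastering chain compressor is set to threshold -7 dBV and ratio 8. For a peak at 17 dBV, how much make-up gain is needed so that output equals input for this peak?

Overshoot 24 dB → 24/8 = 3 dB after compression, so the compressed level is -7 + 3 = -4 dBV.
Make-up = target − compressed = 17 − (-4) = 21 dB.

21 dB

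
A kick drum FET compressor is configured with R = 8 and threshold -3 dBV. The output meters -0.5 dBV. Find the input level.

17 dBV

Post-compression overshoot = -0.5 − (-3) = 2.5 dB.
Undo the ratio: input overshoot = 2.5 × 8 = 20 dB, giving input = 17 dBV.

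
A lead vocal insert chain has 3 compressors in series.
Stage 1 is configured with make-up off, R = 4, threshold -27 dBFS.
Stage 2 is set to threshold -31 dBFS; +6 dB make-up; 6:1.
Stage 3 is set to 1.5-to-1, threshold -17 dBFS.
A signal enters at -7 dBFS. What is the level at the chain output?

-23.5 dBFS

Stage 1: -7 dBFS is 20 dB over -27 dBFS; at 4:1 that becomes 5 dB over, giving -22 dBFS.
Stage 2: 9 dB above -31 dBFS, reduced 6:1 to 1.5 dB above → -29.5 dBFS; +6 dB make-up → -23.5 dBFS.
Stage 3: below threshold (-23.5 ≤ -17); passes unchanged; output -23.5 dBFS.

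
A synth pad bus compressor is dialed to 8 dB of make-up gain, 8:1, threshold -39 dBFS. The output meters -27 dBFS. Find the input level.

-7 dBFS

Stripping the +8 dB make-up gives -35 dBFS at the gain stage.
Post-compression overshoot = -35 − (-39) = 4 dB.
Undo the ratio: input overshoot = 4 × 8 = 32 dB, giving input = -7 dBFS.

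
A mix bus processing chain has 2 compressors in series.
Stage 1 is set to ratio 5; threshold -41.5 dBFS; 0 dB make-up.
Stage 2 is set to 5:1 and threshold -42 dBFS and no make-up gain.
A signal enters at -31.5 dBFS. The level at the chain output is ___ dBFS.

Stage 1: overshoot 10 dB → 10/5 = 2 dB → -39.5 dBFS.
Stage 2: 2.5 dB above -42 dBFS, reduced 5:1 to 0.5 dB above → -41.5 dBFS.

-41.5 dBFS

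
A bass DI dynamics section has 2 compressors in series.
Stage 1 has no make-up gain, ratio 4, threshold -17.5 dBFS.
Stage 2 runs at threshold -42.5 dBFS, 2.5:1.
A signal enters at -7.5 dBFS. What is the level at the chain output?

Stage 1: 10 dB above -17.5 dBFS, reduced 4:1 to 2.5 dB above → -15 dBFS.
Stage 2: 27.5 dB above -42.5 dBFS, reduced 2.5:1 to 11 dB above → -31.5 dBFS.

-31.5 dBFS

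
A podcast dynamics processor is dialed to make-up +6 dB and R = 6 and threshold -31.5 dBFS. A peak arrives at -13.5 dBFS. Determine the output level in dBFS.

Overshoot: -13.5 − (-31.5) = 18 dB.
The 18 dB excess becomes 3 dB after 6:1 reduction.
Output = -31.5 + 3 = -28.5 dBFS; make-up adds 6 dB, giving -22.5 dBFS.

-22.5 dBFS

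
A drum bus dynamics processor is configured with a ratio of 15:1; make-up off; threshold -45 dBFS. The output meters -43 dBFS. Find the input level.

The compressed level sits -43 − (-45) = 2 dB over threshold.
Before 15:1 compression the overshoot was 2 × 15 = 30 dB, so input = -45 + 30 = -15 dBFS.

-15 dBFS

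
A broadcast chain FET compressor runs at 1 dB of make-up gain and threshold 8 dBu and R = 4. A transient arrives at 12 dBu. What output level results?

10 dBu

Overshoot: 12 − 8 = 4 dB.
The 4 dB excess becomes 1 dB after 4:1 reduction.
That puts the output at 9 dBu; make-up adds 1 dB, giving 10 dBu.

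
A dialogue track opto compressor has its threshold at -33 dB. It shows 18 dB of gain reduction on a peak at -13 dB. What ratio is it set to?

10:1

Input overshoot = -13 − (-33) = 20 dB.
Output overshoot = 20 − 18 = 2 dB.
Ratio = input overshoot / output overshoot = 20 / 2 = 10.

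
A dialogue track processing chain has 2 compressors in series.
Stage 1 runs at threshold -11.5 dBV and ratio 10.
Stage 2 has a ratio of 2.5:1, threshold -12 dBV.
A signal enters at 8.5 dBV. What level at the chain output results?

Stage 1: 20 dB above -11.5 dBV, reduced 10:1 to 2 dB above → -9.5 dBV.
Stage 2: 2.5 dB above -12 dBV, reduced 2.5:1 to 1 dB above → -11 dBV.

-11 dBV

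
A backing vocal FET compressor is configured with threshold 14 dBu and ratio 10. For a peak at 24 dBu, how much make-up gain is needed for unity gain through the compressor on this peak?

The peak compresses to 14 + 10/10 = 15 dBu.
To reach 24 dBu requires 24 − 15 = 9 dB of make-up.

9 dB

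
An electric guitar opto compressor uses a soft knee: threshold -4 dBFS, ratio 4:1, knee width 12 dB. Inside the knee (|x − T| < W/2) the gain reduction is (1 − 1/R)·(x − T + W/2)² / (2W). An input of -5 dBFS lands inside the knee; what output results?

-5.78125 dBFS

x − T + W/2 = -5 − (-4) + 6 = 5.
GR = (1 − 1/4) × 5² / 24 = 0.75 × 25 / 24 = 0.78125 dB.
Output = -5 − 0.78125 = -5.78125 dBFS.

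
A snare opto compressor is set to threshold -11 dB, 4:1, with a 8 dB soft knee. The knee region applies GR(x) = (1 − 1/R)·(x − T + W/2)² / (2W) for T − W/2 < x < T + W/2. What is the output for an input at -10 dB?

x − T + W/2 = -10 − (-11) + 4 = 5.
GR = (1 − 1/4) × 5² / 16 = 0.75 × 25 / 16 = 1.171875 dB.
Output = -10 − 1.171875 = -11.171875 dB.

-11.171875 dB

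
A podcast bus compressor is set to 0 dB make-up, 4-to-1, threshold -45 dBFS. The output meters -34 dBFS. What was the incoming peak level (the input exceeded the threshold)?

-1 dBFS

The compressed level sits -34 − (-45) = 11 dB over threshold.
Input overshoot = R × output overshoot = 44 dB → input = -45 + 44 = -1 dBFS.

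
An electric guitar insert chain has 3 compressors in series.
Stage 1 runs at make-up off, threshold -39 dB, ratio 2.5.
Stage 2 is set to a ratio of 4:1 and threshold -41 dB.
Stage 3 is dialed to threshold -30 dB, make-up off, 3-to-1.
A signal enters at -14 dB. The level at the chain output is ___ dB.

Stage 1: 25 dB above -39 dB, reduced 2.5:1 to 10 dB above → -29 dB.
Stage 2: 12 dB above -41 dB, reduced 4:1 to 3 dB above → -38 dB.
Stage 3: below threshold (-38 ≤ -30); passes unchanged; output -38 dB.

-38 dB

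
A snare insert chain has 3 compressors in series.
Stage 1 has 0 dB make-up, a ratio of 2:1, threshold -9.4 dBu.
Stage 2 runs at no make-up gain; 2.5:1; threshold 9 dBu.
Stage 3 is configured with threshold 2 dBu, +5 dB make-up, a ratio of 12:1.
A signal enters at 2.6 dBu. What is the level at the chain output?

Stage 1: overshoot 12 dB → 12/2 = 6 dB → -3.4 dBu.
Stage 2: -3.4 dBu ≤ 9 dBu, so stage 2 doesn't engage; output -3.4 dBu.
Stage 3: -3.4 dBu is at or below the 2 dBu threshold — no compression; make-up brings it to 1.6 dBu.

1.6 dBu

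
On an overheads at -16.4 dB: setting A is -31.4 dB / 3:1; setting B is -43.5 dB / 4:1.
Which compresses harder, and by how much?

B, by 10.325 dB

A: overshoot 15 dB → output overshoot 5 dB → GR 10 dB.
B: overshoot 27.1 dB → output overshoot 6.775 dB → GR 20.325 dB.
B reduces 10.325 dB more.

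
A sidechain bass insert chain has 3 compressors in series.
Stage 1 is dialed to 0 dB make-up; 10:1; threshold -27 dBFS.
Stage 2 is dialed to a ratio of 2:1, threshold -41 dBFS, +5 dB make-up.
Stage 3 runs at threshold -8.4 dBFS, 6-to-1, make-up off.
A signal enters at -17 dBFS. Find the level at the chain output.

Stage 1: 10 dB above -27 dBFS, reduced 10:1 to 1 dB above → -26 dBFS.
Stage 2: overshoot 15 dB → 15/2 = 7.5 dB → -33.5 dBFS; +5 dB make-up → -28.5 dBFS.
Stage 3: -28.5 dBFS is at or below the -8.4 dBFS threshold — no compression; output -28.5 dBFS.

-28.5 dBFS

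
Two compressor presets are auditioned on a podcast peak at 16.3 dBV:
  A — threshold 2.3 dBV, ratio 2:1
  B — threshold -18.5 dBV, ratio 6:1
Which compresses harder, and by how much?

B, by 22 dB

A: GR = 14 − 14/2 = 7 dB.
B: GR = 34.8 − 34.8/6 = 29 dB.
B reduces 22 dB more.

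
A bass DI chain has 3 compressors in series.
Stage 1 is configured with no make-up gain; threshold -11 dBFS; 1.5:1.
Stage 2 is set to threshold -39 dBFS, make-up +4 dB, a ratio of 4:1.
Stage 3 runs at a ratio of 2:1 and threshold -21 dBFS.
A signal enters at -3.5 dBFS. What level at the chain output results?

-26.75 dBFS

Stage 1: 7.5 dB above -11 dBFS, reduced 1.5:1 to 5 dB above → -6 dBFS.
Stage 2: overshoot 33 dB → 33/4 = 8.25 dB → -30.75 dBFS; +4 dB make-up → -26.75 dBFS.
Stage 3: below threshold (-26.75 ≤ -21); passes unchanged; output -26.75 dBFS.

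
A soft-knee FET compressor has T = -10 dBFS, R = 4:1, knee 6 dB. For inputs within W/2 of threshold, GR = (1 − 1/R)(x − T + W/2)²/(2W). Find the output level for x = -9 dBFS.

-10 dBFS

x − T + W/2 = -9 − (-10) + 3 = 4.
GR = (1 − 1/4) × 4² / 12 = 0.75 × 16 / 12 = 1 dB.
Output = -9 − 1 = -10 dBFS.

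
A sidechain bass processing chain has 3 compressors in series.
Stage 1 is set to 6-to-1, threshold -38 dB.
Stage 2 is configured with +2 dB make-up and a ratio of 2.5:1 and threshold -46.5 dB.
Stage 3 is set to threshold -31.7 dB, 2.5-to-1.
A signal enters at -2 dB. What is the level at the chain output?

-38.7 dB

Stage 1: 36 dB above -38 dB, reduced 6:1 to 6 dB above → -32 dB.
Stage 2: 14.5 dB above -46.5 dB, reduced 2.5:1 to 5.8 dB above → -40.7 dB; +2 dB make-up → -38.7 dB.
Stage 3: -38.7 dB is at or below the -31.7 dB threshold — no compression; output -38.7 dB.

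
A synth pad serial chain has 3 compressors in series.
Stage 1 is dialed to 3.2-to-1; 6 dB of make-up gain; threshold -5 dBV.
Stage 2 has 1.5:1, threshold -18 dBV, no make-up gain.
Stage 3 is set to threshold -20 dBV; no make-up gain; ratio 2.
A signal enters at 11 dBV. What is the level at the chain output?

Stage 1: 16 dB above -5 dBV, reduced 3.2:1 to 5 dB above → 0 dBV; +6 dB make-up → 6 dBV.
Stage 2: 6 dBV is 24 dB over -18 dBV; at 1.5:1 that becomes 16 dB over, giving -2 dBV.
Stage 3: 18 dB above -20 dBV, reduced 2:1 to 9 dB above → -11 dBV.

-11 dBV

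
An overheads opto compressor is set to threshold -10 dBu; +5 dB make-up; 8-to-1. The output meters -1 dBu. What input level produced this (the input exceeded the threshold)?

22 dBu

Remove make-up: -1 − 5 = -6 dBu.
The compressed level sits -6 − (-10) = 4 dB over threshold.
Before 8:1 compression the overshoot was 4 × 8 = 32 dB, so input = -10 + 32 = 22 dBu.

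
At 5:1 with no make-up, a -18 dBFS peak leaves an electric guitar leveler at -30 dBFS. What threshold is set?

Input is 15 dB above T (since output overshoot × R = input overshoot: (-30 − T)·5 = -18 − T gives T = -33 dBFS).
Check: -33 + (-18 − (-33))/5 = -33 + 3 = -30 dBFS. ✓

-33 dBFS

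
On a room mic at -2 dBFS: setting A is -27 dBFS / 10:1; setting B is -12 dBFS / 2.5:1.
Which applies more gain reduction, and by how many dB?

A, by 16.5 dB

A: overshoot 25 dB → output overshoot 2.5 dB → GR 22.5 dB.
B: overshoot 10 dB → output overshoot 4 dB → GR 6 dB.
Difference: 16.5 dB in favour of A.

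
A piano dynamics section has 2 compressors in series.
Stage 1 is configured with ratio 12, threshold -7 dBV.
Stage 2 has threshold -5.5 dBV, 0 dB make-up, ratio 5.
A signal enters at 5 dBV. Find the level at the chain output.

-6 dBV

Stage 1: 12 dB above -7 dBV, reduced 12:1 to 1 dB above → -6 dBV.
Stage 2: -6 dBV is at or below the -5.5 dBV threshold — no compression; output -6 dBV.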